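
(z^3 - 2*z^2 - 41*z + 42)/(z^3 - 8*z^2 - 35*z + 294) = (z - 1)/(z - 7)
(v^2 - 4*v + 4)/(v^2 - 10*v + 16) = (v - 2)/(v - 8)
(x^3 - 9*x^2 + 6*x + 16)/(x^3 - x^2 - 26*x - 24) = (x^2 - 10*x + 16)/(x^2 - 2*x - 24)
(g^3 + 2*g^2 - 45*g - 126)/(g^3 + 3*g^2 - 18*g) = (g^2 - 4*g - 21)/(g*(g - 3))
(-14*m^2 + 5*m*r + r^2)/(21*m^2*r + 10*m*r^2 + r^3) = (-2*m + r)/(r*(3*m + r))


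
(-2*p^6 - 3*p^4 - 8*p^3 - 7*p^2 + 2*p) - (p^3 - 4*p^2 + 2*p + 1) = -2*p^6 - 3*p^4 - 9*p^3 - 3*p^2 - 1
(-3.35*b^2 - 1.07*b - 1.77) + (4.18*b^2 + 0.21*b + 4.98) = 0.83*b^2 - 0.86*b + 3.21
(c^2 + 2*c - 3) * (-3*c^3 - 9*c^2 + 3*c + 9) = -3*c^5 - 15*c^4 - 6*c^3 + 42*c^2 + 9*c - 27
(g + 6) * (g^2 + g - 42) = g^3 + 7*g^2 - 36*g - 252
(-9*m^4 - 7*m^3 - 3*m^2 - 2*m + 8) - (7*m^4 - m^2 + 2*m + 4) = -16*m^4 - 7*m^3 - 2*m^2 - 4*m + 4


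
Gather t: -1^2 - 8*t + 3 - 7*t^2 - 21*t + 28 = -7*t^2 - 29*t + 30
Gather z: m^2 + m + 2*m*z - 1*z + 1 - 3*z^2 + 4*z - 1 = m^2 + m - 3*z^2 + z*(2*m + 3)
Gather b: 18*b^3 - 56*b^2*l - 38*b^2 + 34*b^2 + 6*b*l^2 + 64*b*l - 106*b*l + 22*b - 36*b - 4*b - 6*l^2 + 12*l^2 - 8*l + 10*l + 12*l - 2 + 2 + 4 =18*b^3 + b^2*(-56*l - 4) + b*(6*l^2 - 42*l - 18) + 6*l^2 + 14*l + 4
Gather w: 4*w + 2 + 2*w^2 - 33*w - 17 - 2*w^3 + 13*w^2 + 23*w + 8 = -2*w^3 + 15*w^2 - 6*w - 7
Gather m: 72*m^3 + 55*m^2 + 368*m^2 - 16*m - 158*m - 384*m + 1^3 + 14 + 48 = 72*m^3 + 423*m^2 - 558*m + 63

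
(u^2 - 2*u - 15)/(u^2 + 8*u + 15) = (u - 5)/(u + 5)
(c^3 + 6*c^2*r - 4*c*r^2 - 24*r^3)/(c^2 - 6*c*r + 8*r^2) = (-c^2 - 8*c*r - 12*r^2)/(-c + 4*r)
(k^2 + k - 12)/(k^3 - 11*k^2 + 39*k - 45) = (k + 4)/(k^2 - 8*k + 15)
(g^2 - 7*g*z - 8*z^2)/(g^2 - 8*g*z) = (g + z)/g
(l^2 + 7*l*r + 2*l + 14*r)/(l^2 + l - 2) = (l + 7*r)/(l - 1)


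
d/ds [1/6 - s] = -1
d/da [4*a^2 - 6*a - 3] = 8*a - 6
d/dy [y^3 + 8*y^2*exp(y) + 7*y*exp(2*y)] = 8*y^2*exp(y) + 3*y^2 + 14*y*exp(2*y) + 16*y*exp(y) + 7*exp(2*y)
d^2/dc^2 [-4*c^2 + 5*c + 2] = -8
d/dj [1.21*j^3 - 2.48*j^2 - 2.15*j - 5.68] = 3.63*j^2 - 4.96*j - 2.15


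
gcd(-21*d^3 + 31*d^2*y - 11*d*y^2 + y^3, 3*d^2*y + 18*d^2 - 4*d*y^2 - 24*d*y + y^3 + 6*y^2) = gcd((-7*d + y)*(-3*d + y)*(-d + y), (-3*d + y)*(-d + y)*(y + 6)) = 3*d^2 - 4*d*y + y^2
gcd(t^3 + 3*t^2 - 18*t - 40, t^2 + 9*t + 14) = t + 2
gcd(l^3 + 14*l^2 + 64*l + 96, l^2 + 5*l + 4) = l + 4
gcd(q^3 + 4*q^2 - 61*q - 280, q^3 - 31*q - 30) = q + 5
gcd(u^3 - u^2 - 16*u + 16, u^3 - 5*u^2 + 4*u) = u^2 - 5*u + 4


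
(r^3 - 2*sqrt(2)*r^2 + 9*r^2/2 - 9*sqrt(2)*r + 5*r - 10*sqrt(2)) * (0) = 0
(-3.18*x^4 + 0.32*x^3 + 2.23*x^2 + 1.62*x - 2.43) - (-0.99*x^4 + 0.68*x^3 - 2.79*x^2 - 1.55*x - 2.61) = -2.19*x^4 - 0.36*x^3 + 5.02*x^2 + 3.17*x + 0.18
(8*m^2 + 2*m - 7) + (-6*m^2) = 2*m^2 + 2*m - 7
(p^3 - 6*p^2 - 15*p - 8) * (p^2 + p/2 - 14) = p^5 - 11*p^4/2 - 32*p^3 + 137*p^2/2 + 206*p + 112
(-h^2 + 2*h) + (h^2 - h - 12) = h - 12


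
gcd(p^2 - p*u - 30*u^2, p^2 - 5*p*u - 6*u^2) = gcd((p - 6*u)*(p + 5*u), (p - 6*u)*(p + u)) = p - 6*u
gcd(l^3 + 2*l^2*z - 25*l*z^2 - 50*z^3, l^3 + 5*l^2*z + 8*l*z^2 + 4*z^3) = l + 2*z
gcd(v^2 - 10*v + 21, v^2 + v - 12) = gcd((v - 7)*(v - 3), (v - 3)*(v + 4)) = v - 3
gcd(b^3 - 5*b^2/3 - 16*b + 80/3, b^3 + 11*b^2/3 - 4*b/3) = b + 4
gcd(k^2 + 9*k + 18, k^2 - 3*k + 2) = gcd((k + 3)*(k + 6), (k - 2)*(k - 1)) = 1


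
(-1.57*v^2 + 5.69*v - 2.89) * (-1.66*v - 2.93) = 2.6062*v^3 - 4.8453*v^2 - 11.8743*v + 8.4677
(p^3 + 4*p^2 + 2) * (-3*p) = -3*p^4 - 12*p^3 - 6*p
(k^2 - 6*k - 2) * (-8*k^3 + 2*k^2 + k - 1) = -8*k^5 + 50*k^4 + 5*k^3 - 11*k^2 + 4*k + 2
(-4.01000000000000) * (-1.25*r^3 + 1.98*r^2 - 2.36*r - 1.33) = 5.0125*r^3 - 7.9398*r^2 + 9.4636*r + 5.3333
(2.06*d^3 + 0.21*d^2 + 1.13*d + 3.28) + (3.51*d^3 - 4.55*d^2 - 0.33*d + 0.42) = 5.57*d^3 - 4.34*d^2 + 0.8*d + 3.7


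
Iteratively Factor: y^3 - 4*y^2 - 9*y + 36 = (y + 3)*(y^2 - 7*y + 12) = (y - 3)*(y + 3)*(y - 4)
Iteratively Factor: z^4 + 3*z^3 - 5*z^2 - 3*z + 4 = (z - 1)*(z^3 + 4*z^2 - z - 4) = (z - 1)^2*(z^2 + 5*z + 4) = (z - 1)^2*(z + 1)*(z + 4)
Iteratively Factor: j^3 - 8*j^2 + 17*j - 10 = (j - 2)*(j^2 - 6*j + 5) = (j - 2)*(j - 1)*(j - 5)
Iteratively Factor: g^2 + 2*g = (g)*(g + 2)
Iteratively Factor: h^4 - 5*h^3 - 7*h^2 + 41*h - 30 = (h - 5)*(h^3 - 7*h + 6) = (h - 5)*(h + 3)*(h^2 - 3*h + 2) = (h - 5)*(h - 2)*(h + 3)*(h - 1)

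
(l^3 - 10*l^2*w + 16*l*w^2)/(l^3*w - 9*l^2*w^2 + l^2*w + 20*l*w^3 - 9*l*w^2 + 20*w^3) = l*(l^2 - 10*l*w + 16*w^2)/(w*(l^3 - 9*l^2*w + l^2 + 20*l*w^2 - 9*l*w + 20*w^2))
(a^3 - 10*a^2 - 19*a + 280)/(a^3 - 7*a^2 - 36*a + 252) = (a^2 - 3*a - 40)/(a^2 - 36)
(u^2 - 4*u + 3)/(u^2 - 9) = (u - 1)/(u + 3)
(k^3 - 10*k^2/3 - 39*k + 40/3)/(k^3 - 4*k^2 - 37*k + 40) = (k - 1/3)/(k - 1)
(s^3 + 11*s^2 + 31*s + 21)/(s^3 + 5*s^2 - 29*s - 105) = (s + 1)/(s - 5)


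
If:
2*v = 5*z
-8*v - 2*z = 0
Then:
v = 0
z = 0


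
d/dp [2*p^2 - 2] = 4*p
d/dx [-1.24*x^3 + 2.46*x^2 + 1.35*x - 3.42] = -3.72*x^2 + 4.92*x + 1.35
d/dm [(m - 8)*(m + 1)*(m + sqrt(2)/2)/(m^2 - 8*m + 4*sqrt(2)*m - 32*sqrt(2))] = (m^2 + 8*sqrt(2)*m + 4 + 7*sqrt(2)/2)/(m^2 + 8*sqrt(2)*m + 32)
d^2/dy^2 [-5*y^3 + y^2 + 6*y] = 2 - 30*y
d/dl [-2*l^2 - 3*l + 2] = -4*l - 3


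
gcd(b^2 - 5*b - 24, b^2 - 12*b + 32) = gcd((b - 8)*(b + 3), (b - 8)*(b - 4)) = b - 8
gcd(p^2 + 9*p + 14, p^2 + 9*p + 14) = p^2 + 9*p + 14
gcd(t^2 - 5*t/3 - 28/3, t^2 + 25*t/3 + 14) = t + 7/3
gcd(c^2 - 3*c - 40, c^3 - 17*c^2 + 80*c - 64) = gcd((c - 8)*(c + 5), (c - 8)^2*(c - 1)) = c - 8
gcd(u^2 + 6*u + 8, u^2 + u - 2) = u + 2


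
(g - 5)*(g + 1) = g^2 - 4*g - 5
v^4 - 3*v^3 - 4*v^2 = v^2*(v - 4)*(v + 1)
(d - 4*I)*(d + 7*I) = d^2 + 3*I*d + 28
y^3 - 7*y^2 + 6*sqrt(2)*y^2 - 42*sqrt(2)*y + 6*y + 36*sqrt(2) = (y - 6)*(y - 1)*(y + 6*sqrt(2))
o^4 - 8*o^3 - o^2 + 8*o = o*(o - 8)*(o - 1)*(o + 1)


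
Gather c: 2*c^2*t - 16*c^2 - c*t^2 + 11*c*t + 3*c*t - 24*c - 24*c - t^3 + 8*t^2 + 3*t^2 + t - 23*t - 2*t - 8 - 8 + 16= c^2*(2*t - 16) + c*(-t^2 + 14*t - 48) - t^3 + 11*t^2 - 24*t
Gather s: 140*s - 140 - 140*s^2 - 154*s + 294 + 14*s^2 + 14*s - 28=126 - 126*s^2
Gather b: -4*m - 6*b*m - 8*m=-6*b*m - 12*m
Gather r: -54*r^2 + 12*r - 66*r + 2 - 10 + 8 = -54*r^2 - 54*r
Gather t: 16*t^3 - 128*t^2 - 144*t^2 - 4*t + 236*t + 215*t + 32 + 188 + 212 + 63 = 16*t^3 - 272*t^2 + 447*t + 495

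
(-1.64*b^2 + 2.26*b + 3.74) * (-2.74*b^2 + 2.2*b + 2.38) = 4.4936*b^4 - 9.8004*b^3 - 9.1788*b^2 + 13.6068*b + 8.9012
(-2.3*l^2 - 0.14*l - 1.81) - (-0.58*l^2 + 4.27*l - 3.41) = -1.72*l^2 - 4.41*l + 1.6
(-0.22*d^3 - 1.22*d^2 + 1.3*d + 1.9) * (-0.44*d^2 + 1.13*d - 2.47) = 0.0968*d^5 + 0.2882*d^4 - 1.4072*d^3 + 3.6464*d^2 - 1.064*d - 4.693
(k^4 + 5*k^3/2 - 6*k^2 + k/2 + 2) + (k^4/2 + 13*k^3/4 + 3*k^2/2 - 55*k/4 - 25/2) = 3*k^4/2 + 23*k^3/4 - 9*k^2/2 - 53*k/4 - 21/2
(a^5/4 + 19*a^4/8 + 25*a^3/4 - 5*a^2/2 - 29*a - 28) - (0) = a^5/4 + 19*a^4/8 + 25*a^3/4 - 5*a^2/2 - 29*a - 28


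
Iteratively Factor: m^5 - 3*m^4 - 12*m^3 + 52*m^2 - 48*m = (m + 4)*(m^4 - 7*m^3 + 16*m^2 - 12*m) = (m - 2)*(m + 4)*(m^3 - 5*m^2 + 6*m) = (m - 2)^2*(m + 4)*(m^2 - 3*m) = (m - 3)*(m - 2)^2*(m + 4)*(m)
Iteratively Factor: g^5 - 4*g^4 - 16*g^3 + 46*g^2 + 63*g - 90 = (g - 1)*(g^4 - 3*g^3 - 19*g^2 + 27*g + 90) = (g - 1)*(g + 3)*(g^3 - 6*g^2 - g + 30) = (g - 5)*(g - 1)*(g + 3)*(g^2 - g - 6) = (g - 5)*(g - 1)*(g + 2)*(g + 3)*(g - 3)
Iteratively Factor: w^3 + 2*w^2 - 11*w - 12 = (w + 4)*(w^2 - 2*w - 3) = (w - 3)*(w + 4)*(w + 1)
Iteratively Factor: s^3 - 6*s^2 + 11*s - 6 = (s - 1)*(s^2 - 5*s + 6) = (s - 3)*(s - 1)*(s - 2)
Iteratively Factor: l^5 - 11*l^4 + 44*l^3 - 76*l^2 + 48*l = (l - 2)*(l^4 - 9*l^3 + 26*l^2 - 24*l) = l*(l - 2)*(l^3 - 9*l^2 + 26*l - 24) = l*(l - 3)*(l - 2)*(l^2 - 6*l + 8) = l*(l - 4)*(l - 3)*(l - 2)*(l - 2)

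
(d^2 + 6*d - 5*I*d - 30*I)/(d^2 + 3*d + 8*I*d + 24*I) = (d^2 + d*(6 - 5*I) - 30*I)/(d^2 + d*(3 + 8*I) + 24*I)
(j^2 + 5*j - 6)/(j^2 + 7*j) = (j^2 + 5*j - 6)/(j*(j + 7))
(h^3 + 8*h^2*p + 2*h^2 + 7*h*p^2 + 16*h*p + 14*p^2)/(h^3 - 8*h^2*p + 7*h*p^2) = (h^3 + 8*h^2*p + 2*h^2 + 7*h*p^2 + 16*h*p + 14*p^2)/(h*(h^2 - 8*h*p + 7*p^2))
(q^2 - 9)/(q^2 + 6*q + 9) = (q - 3)/(q + 3)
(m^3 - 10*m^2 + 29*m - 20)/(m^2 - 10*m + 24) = (m^2 - 6*m + 5)/(m - 6)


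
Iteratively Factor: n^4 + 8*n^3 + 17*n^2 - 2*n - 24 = (n + 2)*(n^3 + 6*n^2 + 5*n - 12) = (n + 2)*(n + 3)*(n^2 + 3*n - 4) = (n - 1)*(n + 2)*(n + 3)*(n + 4)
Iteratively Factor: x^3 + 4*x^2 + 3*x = (x + 1)*(x^2 + 3*x) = x*(x + 1)*(x + 3)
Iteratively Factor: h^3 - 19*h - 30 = (h + 3)*(h^2 - 3*h - 10) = (h - 5)*(h + 3)*(h + 2)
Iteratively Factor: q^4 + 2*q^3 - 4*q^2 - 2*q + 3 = (q - 1)*(q^3 + 3*q^2 - q - 3) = (q - 1)*(q + 1)*(q^2 + 2*q - 3) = (q - 1)^2*(q + 1)*(q + 3)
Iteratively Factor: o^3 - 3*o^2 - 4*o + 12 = (o + 2)*(o^2 - 5*o + 6) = (o - 3)*(o + 2)*(o - 2)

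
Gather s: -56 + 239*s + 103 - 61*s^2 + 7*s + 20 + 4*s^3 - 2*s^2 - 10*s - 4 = 4*s^3 - 63*s^2 + 236*s + 63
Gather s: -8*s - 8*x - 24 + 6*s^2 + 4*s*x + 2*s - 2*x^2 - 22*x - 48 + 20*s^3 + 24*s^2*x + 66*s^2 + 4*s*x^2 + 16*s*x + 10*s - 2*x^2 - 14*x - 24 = 20*s^3 + s^2*(24*x + 72) + s*(4*x^2 + 20*x + 4) - 4*x^2 - 44*x - 96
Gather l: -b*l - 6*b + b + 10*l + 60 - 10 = -5*b + l*(10 - b) + 50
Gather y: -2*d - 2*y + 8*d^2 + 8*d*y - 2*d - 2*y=8*d^2 - 4*d + y*(8*d - 4)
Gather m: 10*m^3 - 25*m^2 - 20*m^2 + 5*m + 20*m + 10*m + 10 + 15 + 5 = 10*m^3 - 45*m^2 + 35*m + 30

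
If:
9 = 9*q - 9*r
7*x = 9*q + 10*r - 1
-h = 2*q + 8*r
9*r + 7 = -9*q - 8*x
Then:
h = 602/139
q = 51/139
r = -88/139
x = -80/139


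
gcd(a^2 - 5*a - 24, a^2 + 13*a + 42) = 1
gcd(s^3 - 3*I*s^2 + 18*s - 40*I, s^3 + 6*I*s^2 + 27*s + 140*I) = s^2 - I*s + 20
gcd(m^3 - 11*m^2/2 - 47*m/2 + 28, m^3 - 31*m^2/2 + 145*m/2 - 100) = m - 8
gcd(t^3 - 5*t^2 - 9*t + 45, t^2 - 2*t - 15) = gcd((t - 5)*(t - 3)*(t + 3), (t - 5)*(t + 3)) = t^2 - 2*t - 15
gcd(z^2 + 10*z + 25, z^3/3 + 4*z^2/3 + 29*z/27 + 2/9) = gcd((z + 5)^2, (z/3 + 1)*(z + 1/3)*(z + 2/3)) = 1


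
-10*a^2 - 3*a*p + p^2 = (-5*a + p)*(2*a + p)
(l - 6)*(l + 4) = l^2 - 2*l - 24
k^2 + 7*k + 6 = (k + 1)*(k + 6)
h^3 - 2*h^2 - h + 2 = (h - 2)*(h - 1)*(h + 1)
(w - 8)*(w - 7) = w^2 - 15*w + 56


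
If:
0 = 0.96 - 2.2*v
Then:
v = 0.44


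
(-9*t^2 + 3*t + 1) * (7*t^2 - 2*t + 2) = -63*t^4 + 39*t^3 - 17*t^2 + 4*t + 2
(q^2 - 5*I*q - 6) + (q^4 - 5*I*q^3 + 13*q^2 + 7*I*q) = q^4 - 5*I*q^3 + 14*q^2 + 2*I*q - 6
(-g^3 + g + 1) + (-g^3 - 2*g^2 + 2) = -2*g^3 - 2*g^2 + g + 3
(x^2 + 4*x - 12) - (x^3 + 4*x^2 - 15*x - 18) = -x^3 - 3*x^2 + 19*x + 6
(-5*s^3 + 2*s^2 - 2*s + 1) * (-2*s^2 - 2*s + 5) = 10*s^5 + 6*s^4 - 25*s^3 + 12*s^2 - 12*s + 5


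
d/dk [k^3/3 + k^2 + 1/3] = k*(k + 2)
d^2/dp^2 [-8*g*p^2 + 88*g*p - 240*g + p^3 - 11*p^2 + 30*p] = -16*g + 6*p - 22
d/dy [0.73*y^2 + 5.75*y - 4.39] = 1.46*y + 5.75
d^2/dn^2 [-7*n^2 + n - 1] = -14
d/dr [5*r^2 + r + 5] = 10*r + 1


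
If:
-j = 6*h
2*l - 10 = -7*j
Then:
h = l/21 - 5/21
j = 10/7 - 2*l/7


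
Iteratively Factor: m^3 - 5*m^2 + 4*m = (m)*(m^2 - 5*m + 4) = m*(m - 1)*(m - 4)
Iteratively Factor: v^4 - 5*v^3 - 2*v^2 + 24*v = (v)*(v^3 - 5*v^2 - 2*v + 24) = v*(v + 2)*(v^2 - 7*v + 12) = v*(v - 3)*(v + 2)*(v - 4)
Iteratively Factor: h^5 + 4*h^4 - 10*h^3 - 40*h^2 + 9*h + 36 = (h + 1)*(h^4 + 3*h^3 - 13*h^2 - 27*h + 36) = (h - 1)*(h + 1)*(h^3 + 4*h^2 - 9*h - 36) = (h - 3)*(h - 1)*(h + 1)*(h^2 + 7*h + 12) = (h - 3)*(h - 1)*(h + 1)*(h + 4)*(h + 3)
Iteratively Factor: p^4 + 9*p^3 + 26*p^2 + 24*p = (p + 4)*(p^3 + 5*p^2 + 6*p) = (p + 2)*(p + 4)*(p^2 + 3*p) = (p + 2)*(p + 3)*(p + 4)*(p)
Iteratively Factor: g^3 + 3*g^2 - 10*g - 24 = (g + 4)*(g^2 - g - 6) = (g - 3)*(g + 4)*(g + 2)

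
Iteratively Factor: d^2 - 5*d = (d - 5)*(d)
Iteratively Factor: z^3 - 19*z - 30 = (z + 2)*(z^2 - 2*z - 15) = (z + 2)*(z + 3)*(z - 5)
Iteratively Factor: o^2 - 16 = (o + 4)*(o - 4)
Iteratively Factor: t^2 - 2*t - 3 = (t - 3)*(t + 1)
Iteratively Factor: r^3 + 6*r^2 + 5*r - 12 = (r + 3)*(r^2 + 3*r - 4) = (r + 3)*(r + 4)*(r - 1)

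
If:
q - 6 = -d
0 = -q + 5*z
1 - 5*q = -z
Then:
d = 139/24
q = 5/24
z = 1/24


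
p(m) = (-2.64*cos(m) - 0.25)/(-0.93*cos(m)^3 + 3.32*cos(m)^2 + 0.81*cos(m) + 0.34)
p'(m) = (-2.64*cos(m) - 0.25)*(-2.79*sin(m)*cos(m)^2 + 6.64*sin(m)*cos(m) + 0.81*sin(m))/(-0.93*cos(m)^3 + 3.32*cos(m)^2 + 0.81*cos(m) + 0.34)^2 + 2.64*sin(m)/(-0.93*cos(m)^3 + 3.32*cos(m)^2 + 0.81*cos(m) + 0.34) = (4.9104*cos(m)^3 - 8.0673*cos(m)^2 - 1.66*cos(m) + 0.6951)*sin(m)/(0.8649*cos(m)^6 - 6.1752*cos(m)^5 + 9.5158*cos(m)^4 + 4.746*cos(m)^3 + 2.9137*cos(m)^2 + 0.5508*cos(m) + 0.1156)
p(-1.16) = -1.15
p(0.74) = -0.93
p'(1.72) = 8.44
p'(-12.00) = -0.23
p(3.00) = 0.64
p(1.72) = 0.48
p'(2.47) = -0.69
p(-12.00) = -0.88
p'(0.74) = -0.35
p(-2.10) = 1.21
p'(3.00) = -0.11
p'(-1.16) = 0.67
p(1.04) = -1.07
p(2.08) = 1.23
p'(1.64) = 8.52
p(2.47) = 0.83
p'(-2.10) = 1.24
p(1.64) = -0.22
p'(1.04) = -0.62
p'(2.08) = -1.21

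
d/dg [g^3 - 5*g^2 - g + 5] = 3*g^2 - 10*g - 1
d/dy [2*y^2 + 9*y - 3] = 4*y + 9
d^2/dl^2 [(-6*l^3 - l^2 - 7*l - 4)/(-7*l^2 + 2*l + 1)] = 2*(423*l^3 + 645*l^2 - 3*l + 31)/(343*l^6 - 294*l^5 - 63*l^4 + 76*l^3 + 9*l^2 - 6*l - 1)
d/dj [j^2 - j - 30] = 2*j - 1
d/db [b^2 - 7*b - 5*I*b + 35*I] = 2*b - 7 - 5*I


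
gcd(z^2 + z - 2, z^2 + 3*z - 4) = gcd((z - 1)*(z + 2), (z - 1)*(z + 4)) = z - 1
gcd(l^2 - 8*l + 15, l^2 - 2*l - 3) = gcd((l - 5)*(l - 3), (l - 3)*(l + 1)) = l - 3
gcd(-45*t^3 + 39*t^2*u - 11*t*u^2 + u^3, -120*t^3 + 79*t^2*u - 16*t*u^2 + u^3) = 15*t^2 - 8*t*u + u^2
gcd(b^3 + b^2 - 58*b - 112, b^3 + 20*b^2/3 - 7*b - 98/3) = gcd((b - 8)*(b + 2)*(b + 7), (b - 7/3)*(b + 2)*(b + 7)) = b^2 + 9*b + 14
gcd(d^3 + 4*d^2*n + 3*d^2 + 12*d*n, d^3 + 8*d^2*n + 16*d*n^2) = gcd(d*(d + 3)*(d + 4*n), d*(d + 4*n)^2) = d^2 + 4*d*n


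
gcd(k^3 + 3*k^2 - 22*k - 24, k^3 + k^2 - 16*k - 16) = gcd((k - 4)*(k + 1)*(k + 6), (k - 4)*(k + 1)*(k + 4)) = k^2 - 3*k - 4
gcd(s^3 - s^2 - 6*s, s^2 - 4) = s + 2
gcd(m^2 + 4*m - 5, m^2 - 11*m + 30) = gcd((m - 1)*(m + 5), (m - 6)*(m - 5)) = 1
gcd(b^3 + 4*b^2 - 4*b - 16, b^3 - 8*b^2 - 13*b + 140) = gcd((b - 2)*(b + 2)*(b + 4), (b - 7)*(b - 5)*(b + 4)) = b + 4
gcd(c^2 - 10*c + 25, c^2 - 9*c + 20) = c - 5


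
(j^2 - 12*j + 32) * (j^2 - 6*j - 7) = j^4 - 18*j^3 + 97*j^2 - 108*j - 224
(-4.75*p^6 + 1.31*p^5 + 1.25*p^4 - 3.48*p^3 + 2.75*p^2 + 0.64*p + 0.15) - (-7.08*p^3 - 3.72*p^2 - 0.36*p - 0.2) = -4.75*p^6 + 1.31*p^5 + 1.25*p^4 + 3.6*p^3 + 6.47*p^2 + 1.0*p + 0.35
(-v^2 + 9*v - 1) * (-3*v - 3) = 3*v^3 - 24*v^2 - 24*v + 3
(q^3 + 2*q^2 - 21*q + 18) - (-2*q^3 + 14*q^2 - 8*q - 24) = 3*q^3 - 12*q^2 - 13*q + 42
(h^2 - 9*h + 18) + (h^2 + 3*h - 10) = 2*h^2 - 6*h + 8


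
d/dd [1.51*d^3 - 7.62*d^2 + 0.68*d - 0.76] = 4.53*d^2 - 15.24*d + 0.68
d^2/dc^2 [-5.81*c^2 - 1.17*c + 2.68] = -11.6200000000000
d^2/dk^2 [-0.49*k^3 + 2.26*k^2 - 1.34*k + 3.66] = 4.52 - 2.94*k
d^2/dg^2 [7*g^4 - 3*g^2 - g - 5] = 84*g^2 - 6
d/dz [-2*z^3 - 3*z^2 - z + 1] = -6*z^2 - 6*z - 1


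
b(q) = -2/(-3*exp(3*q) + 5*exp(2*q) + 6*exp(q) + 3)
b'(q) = -2*(9*exp(3*q) - 10*exp(2*q) - 6*exp(q))/(-3*exp(3*q) + 5*exp(2*q) + 6*exp(q) + 3)^2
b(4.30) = 0.00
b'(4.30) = -0.00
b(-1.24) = -0.39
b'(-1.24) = 0.18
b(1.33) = 0.03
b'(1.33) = -0.15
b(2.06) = 0.00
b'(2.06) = -0.01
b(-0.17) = -0.20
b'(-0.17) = 0.14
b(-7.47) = -0.67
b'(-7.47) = 0.00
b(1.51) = 0.01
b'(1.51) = -0.06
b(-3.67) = -0.63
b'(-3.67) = 0.03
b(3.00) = 0.00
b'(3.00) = 0.00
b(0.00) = -0.18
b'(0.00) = 0.12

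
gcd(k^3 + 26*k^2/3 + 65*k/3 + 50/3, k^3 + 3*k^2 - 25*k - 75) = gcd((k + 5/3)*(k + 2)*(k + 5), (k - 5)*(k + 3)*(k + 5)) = k + 5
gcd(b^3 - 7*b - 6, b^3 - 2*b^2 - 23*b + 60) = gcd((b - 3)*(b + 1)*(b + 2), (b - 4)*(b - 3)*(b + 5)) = b - 3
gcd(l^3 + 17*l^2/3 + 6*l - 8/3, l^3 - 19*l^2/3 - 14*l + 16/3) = l^2 + 5*l/3 - 2/3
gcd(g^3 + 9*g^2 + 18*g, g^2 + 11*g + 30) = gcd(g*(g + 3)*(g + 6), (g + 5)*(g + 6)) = g + 6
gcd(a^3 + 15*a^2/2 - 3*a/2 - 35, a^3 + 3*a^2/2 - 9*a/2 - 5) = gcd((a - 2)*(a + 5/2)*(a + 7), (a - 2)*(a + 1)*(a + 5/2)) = a^2 + a/2 - 5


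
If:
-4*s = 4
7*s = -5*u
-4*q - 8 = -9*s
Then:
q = -17/4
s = -1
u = 7/5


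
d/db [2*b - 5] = 2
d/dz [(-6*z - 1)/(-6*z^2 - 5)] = 6*(-6*z^2 - 2*z + 5)/(36*z^4 + 60*z^2 + 25)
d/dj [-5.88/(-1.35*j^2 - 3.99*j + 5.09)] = (-15.876*j - 23.4612)/(1.35*j^2 + 3.99*j - 5.09)^2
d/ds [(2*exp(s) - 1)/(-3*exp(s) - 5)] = -13*exp(s)/(3*exp(s) + 5)^2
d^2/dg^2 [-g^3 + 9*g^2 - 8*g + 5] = 18 - 6*g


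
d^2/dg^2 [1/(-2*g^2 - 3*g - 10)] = 2*(4*g^2 + 6*g - (4*g + 3)^2 + 20)/(2*g^2 + 3*g + 10)^3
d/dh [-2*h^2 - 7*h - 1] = -4*h - 7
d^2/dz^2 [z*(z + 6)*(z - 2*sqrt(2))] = 6*z - 4*sqrt(2) + 12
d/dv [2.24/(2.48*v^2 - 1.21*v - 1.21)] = (2.7104 - 11.1104*v)/(-2.48*v^2 + 1.21*v + 1.21)^2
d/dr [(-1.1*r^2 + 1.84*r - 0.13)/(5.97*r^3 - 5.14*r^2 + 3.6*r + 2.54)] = (6.567*r^4 - 21.9696*r^3 + 7.8259*r^2 - 6.9244*r + 5.1416)/(35.6409*r^6 - 61.3716*r^5 + 69.4036*r^4 - 6.6804*r^3 - 13.1512*r^2 + 18.288*r + 6.4516)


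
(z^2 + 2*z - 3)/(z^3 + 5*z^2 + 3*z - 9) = 1/(z + 3)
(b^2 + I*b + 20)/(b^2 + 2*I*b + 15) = (b - 4*I)/(b - 3*I)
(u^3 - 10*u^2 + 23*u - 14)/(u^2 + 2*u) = (u^3 - 10*u^2 + 23*u - 14)/(u*(u + 2))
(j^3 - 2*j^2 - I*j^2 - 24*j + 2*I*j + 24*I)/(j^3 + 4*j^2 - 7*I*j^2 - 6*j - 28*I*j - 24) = (j - 6)/(j - 6*I)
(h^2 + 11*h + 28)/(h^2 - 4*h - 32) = (h + 7)/(h - 8)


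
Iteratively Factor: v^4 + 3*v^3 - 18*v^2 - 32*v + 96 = (v + 4)*(v^3 - v^2 - 14*v + 24) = (v - 2)*(v + 4)*(v^2 + v - 12) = (v - 3)*(v - 2)*(v + 4)*(v + 4)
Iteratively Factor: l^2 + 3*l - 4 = (l + 4)*(l - 1)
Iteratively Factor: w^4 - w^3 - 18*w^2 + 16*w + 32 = (w - 2)*(w^3 + w^2 - 16*w - 16) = (w - 2)*(w + 4)*(w^2 - 3*w - 4) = (w - 2)*(w + 1)*(w + 4)*(w - 4)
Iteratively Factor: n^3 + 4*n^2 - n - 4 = (n + 1)*(n^2 + 3*n - 4) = (n - 1)*(n + 1)*(n + 4)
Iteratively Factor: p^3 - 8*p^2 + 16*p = (p - 4)*(p^2 - 4*p) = p*(p - 4)*(p - 4)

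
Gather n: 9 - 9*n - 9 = -9*n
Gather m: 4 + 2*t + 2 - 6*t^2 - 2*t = 6 - 6*t^2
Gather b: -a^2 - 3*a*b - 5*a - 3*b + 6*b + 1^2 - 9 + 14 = -a^2 - 5*a + b*(3 - 3*a) + 6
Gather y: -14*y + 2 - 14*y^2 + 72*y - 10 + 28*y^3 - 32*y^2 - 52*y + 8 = 28*y^3 - 46*y^2 + 6*y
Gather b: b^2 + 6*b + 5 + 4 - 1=b^2 + 6*b + 8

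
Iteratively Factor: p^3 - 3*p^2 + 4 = (p - 2)*(p^2 - p - 2) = (p - 2)^2*(p + 1)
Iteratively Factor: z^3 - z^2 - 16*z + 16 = (z - 1)*(z^2 - 16) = (z - 1)*(z + 4)*(z - 4)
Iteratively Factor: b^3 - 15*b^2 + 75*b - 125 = (b - 5)*(b^2 - 10*b + 25) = (b - 5)^2*(b - 5)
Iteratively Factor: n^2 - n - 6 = (n - 3)*(n + 2)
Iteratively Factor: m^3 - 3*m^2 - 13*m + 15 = (m - 1)*(m^2 - 2*m - 15) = (m - 5)*(m - 1)*(m + 3)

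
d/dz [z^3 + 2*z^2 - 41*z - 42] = 3*z^2 + 4*z - 41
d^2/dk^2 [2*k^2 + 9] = 4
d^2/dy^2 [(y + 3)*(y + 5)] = 2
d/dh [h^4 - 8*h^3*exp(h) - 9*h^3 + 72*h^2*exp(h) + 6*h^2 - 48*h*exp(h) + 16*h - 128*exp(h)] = -8*h^3*exp(h) + 4*h^3 + 48*h^2*exp(h) - 27*h^2 + 96*h*exp(h) + 12*h - 176*exp(h) + 16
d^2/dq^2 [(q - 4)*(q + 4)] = 2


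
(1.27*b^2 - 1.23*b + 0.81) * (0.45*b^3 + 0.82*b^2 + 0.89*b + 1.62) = 0.5715*b^5 + 0.4879*b^4 + 0.4862*b^3 + 1.6269*b^2 - 1.2717*b + 1.3122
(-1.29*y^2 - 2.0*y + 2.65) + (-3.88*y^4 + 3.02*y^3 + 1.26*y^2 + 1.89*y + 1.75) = -3.88*y^4 + 3.02*y^3 - 0.03*y^2 - 0.11*y + 4.4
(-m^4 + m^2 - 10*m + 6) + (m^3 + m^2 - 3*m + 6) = -m^4 + m^3 + 2*m^2 - 13*m + 12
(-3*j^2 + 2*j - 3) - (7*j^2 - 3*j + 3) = -10*j^2 + 5*j - 6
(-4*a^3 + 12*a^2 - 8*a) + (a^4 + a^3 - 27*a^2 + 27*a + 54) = a^4 - 3*a^3 - 15*a^2 + 19*a + 54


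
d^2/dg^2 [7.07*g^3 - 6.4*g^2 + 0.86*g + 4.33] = 42.42*g - 12.8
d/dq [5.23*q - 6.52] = 5.23000000000000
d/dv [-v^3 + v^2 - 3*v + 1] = -3*v^2 + 2*v - 3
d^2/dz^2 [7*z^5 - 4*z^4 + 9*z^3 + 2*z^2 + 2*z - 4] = 140*z^3 - 48*z^2 + 54*z + 4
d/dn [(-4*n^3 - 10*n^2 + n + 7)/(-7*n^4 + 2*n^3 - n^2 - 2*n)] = (-28*n^6 - 140*n^5 + 45*n^4 + 208*n^3 - 21*n^2 + 14*n + 14)/(n^2*(49*n^6 - 28*n^5 + 18*n^4 + 24*n^3 - 7*n^2 + 4*n + 4))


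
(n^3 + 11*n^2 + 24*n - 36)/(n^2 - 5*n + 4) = (n^2 + 12*n + 36)/(n - 4)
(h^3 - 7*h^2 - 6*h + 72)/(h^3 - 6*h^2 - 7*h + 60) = (h - 6)/(h - 5)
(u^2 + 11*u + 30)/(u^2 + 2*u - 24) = (u + 5)/(u - 4)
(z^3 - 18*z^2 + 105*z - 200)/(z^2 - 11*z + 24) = (z^2 - 10*z + 25)/(z - 3)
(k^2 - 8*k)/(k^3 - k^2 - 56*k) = 1/(k + 7)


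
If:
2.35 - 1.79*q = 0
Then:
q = 1.31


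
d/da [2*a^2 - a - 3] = 4*a - 1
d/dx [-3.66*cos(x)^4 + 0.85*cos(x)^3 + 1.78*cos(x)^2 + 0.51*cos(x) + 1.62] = (14.64*cos(x)^3 - 2.55*cos(x)^2 - 3.56*cos(x) - 0.51)*sin(x)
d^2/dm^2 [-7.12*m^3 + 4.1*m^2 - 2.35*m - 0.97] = 8.2 - 42.72*m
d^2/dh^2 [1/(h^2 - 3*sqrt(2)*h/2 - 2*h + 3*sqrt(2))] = 4*(-4*h^2 + 8*h + 6*sqrt(2)*h + (-4*h + 4 + 3*sqrt(2))^2 - 12*sqrt(2))/(2*h^2 - 3*sqrt(2)*h - 4*h + 6*sqrt(2))^3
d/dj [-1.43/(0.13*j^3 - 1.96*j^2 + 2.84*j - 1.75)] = (0.5577*j^2 - 5.6056*j + 4.0612)/(0.13*j^3 - 1.96*j^2 + 2.84*j - 1.75)^2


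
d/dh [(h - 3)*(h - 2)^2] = (h - 2)*(3*h - 8)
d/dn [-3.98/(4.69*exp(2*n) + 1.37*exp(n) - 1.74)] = (37.3324*exp(n) + 5.4526)*exp(n)/(4.69*exp(2*n) + 1.37*exp(n) - 1.74)^2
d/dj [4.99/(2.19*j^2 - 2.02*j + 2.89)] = (10.0798 - 21.8562*j)/(2.19*j^2 - 2.02*j + 2.89)^2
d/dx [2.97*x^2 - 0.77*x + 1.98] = 5.94*x - 0.77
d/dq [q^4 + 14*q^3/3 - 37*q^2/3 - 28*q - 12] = 4*q^3 + 14*q^2 - 74*q/3 - 28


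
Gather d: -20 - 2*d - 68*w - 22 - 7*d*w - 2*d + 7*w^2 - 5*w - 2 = d*(-7*w - 4) + 7*w^2 - 73*w - 44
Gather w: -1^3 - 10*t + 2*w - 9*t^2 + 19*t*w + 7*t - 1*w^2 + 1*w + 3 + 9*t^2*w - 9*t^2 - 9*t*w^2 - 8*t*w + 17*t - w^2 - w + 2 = -18*t^2 + 14*t + w^2*(-9*t - 2) + w*(9*t^2 + 11*t + 2) + 4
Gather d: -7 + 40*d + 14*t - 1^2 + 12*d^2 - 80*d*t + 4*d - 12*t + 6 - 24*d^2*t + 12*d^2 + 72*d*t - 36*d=d^2*(24 - 24*t) + d*(8 - 8*t) + 2*t - 2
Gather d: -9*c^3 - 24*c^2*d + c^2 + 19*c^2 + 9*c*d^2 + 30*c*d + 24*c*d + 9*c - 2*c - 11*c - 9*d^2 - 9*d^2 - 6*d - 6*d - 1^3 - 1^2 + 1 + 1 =-9*c^3 + 20*c^2 - 4*c + d^2*(9*c - 18) + d*(-24*c^2 + 54*c - 12)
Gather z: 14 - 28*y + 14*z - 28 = -28*y + 14*z - 14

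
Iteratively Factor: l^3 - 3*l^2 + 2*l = (l - 2)*(l^2 - l) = (l - 2)*(l - 1)*(l)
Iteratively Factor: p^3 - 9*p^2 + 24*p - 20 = (p - 2)*(p^2 - 7*p + 10) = (p - 5)*(p - 2)*(p - 2)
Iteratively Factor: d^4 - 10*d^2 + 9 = (d - 3)*(d^3 + 3*d^2 - d - 3) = (d - 3)*(d + 3)*(d^2 - 1) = (d - 3)*(d - 1)*(d + 3)*(d + 1)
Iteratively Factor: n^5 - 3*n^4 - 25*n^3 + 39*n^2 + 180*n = (n + 3)*(n^4 - 6*n^3 - 7*n^2 + 60*n) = (n - 4)*(n + 3)*(n^3 - 2*n^2 - 15*n) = n*(n - 4)*(n + 3)*(n^2 - 2*n - 15) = n*(n - 5)*(n - 4)*(n + 3)*(n + 3)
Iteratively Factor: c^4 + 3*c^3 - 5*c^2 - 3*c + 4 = (c - 1)*(c^3 + 4*c^2 - c - 4) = (c - 1)*(c + 1)*(c^2 + 3*c - 4) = (c - 1)*(c + 1)*(c + 4)*(c - 1)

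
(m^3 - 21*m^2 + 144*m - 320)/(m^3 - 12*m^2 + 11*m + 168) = (m^2 - 13*m + 40)/(m^2 - 4*m - 21)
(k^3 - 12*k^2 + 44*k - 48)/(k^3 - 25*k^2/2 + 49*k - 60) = 2*(k - 2)/(2*k - 5)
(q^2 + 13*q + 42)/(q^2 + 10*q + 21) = (q + 6)/(q + 3)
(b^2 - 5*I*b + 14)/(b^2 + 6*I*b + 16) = (b^2 - 5*I*b + 14)/(b^2 + 6*I*b + 16)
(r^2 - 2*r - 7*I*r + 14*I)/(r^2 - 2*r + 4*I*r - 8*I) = (r - 7*I)/(r + 4*I)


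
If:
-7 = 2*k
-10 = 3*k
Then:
No Solution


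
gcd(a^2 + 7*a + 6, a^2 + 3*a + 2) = a + 1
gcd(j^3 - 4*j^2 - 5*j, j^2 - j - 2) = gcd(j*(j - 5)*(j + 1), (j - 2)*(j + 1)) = j + 1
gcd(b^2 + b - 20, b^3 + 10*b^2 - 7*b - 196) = b - 4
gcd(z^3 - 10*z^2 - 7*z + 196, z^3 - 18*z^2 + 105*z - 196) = z^2 - 14*z + 49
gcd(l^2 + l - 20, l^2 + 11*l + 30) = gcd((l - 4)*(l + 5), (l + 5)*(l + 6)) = l + 5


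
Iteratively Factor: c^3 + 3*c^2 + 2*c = (c)*(c^2 + 3*c + 2) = c*(c + 1)*(c + 2)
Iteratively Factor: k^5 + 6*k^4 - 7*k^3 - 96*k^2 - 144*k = (k + 3)*(k^4 + 3*k^3 - 16*k^2 - 48*k) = k*(k + 3)*(k^3 + 3*k^2 - 16*k - 48) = k*(k + 3)^2*(k^2 - 16) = k*(k - 4)*(k + 3)^2*(k + 4)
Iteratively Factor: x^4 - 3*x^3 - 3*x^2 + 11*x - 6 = (x - 1)*(x^3 - 2*x^2 - 5*x + 6) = (x - 1)*(x + 2)*(x^2 - 4*x + 3) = (x - 3)*(x - 1)*(x + 2)*(x - 1)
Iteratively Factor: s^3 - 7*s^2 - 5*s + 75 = (s - 5)*(s^2 - 2*s - 15) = (s - 5)*(s + 3)*(s - 5)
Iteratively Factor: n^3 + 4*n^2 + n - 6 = (n + 3)*(n^2 + n - 2) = (n - 1)*(n + 3)*(n + 2)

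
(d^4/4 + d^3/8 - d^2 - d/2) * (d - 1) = d^5/4 - d^4/8 - 9*d^3/8 + d^2/2 + d/2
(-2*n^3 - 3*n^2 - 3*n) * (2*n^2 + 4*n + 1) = -4*n^5 - 14*n^4 - 20*n^3 - 15*n^2 - 3*n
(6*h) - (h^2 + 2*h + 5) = -h^2 + 4*h - 5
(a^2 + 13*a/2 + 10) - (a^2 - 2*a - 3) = 17*a/2 + 13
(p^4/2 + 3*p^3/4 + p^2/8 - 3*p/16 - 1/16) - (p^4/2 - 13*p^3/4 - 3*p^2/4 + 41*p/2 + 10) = 4*p^3 + 7*p^2/8 - 331*p/16 - 161/16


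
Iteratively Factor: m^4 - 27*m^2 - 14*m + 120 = (m + 4)*(m^3 - 4*m^2 - 11*m + 30) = (m - 2)*(m + 4)*(m^2 - 2*m - 15) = (m - 2)*(m + 3)*(m + 4)*(m - 5)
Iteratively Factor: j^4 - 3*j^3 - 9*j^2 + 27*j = (j)*(j^3 - 3*j^2 - 9*j + 27) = j*(j + 3)*(j^2 - 6*j + 9) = j*(j - 3)*(j + 3)*(j - 3)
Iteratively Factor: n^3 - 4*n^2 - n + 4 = (n - 1)*(n^2 - 3*n - 4) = (n - 4)*(n - 1)*(n + 1)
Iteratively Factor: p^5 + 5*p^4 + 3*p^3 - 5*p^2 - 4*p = (p)*(p^4 + 5*p^3 + 3*p^2 - 5*p - 4) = p*(p + 4)*(p^3 + p^2 - p - 1) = p*(p + 1)*(p + 4)*(p^2 - 1) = p*(p + 1)^2*(p + 4)*(p - 1)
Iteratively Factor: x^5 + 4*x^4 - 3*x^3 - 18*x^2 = (x + 3)*(x^4 + x^3 - 6*x^2) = (x + 3)^2*(x^3 - 2*x^2) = (x - 2)*(x + 3)^2*(x^2) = x*(x - 2)*(x + 3)^2*(x)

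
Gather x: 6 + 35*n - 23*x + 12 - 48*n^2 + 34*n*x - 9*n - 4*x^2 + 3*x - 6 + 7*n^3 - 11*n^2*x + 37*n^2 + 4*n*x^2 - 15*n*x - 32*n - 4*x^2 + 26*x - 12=7*n^3 - 11*n^2 - 6*n + x^2*(4*n - 8) + x*(-11*n^2 + 19*n + 6)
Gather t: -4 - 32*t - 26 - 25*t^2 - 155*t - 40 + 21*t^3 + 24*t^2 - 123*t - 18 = 21*t^3 - t^2 - 310*t - 88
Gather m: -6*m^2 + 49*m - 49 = -6*m^2 + 49*m - 49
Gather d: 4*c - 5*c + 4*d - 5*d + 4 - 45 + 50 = -c - d + 9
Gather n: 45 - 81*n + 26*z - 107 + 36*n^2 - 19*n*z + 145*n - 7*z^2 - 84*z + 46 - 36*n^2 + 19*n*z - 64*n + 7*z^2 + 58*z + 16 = 0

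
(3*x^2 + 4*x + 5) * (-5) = -15*x^2 - 20*x - 25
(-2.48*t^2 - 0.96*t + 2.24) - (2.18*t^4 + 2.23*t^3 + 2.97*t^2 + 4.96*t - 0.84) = -2.18*t^4 - 2.23*t^3 - 5.45*t^2 - 5.92*t + 3.08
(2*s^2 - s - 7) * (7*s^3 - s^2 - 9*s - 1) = 14*s^5 - 9*s^4 - 66*s^3 + 14*s^2 + 64*s + 7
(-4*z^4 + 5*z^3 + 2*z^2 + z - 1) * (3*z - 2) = -12*z^5 + 23*z^4 - 4*z^3 - z^2 - 5*z + 2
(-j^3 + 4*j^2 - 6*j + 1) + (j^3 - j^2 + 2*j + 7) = 3*j^2 - 4*j + 8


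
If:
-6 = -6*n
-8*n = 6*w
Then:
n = 1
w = -4/3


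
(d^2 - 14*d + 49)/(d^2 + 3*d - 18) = (d^2 - 14*d + 49)/(d^2 + 3*d - 18)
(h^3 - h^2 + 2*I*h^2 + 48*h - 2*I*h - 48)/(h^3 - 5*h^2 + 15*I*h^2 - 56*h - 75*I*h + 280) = (h^2 - h*(1 + 6*I) + 6*I)/(h^2 + h*(-5 + 7*I) - 35*I)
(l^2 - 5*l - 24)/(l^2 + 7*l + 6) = (l^2 - 5*l - 24)/(l^2 + 7*l + 6)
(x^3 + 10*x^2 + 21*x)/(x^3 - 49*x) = (x + 3)/(x - 7)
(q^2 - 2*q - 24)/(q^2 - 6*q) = (q + 4)/q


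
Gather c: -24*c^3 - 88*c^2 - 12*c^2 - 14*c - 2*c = -24*c^3 - 100*c^2 - 16*c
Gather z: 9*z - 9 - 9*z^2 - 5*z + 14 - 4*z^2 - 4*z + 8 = 13 - 13*z^2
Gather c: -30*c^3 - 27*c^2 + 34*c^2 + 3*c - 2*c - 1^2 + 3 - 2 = -30*c^3 + 7*c^2 + c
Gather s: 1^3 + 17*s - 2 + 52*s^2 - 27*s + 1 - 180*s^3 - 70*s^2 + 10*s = -180*s^3 - 18*s^2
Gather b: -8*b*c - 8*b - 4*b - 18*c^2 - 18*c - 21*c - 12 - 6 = b*(-8*c - 12) - 18*c^2 - 39*c - 18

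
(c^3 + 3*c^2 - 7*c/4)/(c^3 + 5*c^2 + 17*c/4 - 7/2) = c/(c + 2)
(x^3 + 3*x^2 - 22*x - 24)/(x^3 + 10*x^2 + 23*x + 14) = (x^2 + 2*x - 24)/(x^2 + 9*x + 14)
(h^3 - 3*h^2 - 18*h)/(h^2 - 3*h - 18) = h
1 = 1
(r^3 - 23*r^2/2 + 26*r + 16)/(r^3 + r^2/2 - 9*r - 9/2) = (r^2 - 12*r + 32)/(r^2 - 9)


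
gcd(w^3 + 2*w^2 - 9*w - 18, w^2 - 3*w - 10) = w + 2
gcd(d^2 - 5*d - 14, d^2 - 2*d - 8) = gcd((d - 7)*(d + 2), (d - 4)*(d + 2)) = d + 2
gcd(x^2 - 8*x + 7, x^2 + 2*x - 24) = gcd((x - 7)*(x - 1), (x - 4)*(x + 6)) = 1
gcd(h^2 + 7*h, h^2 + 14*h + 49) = h + 7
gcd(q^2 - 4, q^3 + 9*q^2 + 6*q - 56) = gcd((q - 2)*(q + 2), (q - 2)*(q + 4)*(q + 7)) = q - 2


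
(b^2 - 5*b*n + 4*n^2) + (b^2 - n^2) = 2*b^2 - 5*b*n + 3*n^2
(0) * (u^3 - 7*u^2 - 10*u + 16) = 0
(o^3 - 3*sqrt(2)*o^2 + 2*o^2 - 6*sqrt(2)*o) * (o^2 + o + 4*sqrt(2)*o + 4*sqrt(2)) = o^5 + sqrt(2)*o^4 + 3*o^4 - 22*o^3 + 3*sqrt(2)*o^3 - 72*o^2 + 2*sqrt(2)*o^2 - 48*o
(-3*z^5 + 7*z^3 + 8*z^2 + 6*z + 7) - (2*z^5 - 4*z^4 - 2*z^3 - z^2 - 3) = -5*z^5 + 4*z^4 + 9*z^3 + 9*z^2 + 6*z + 10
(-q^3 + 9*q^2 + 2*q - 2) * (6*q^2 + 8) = -6*q^5 + 54*q^4 + 4*q^3 + 60*q^2 + 16*q - 16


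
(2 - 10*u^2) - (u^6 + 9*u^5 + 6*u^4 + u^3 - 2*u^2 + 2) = -u^6 - 9*u^5 - 6*u^4 - u^3 - 8*u^2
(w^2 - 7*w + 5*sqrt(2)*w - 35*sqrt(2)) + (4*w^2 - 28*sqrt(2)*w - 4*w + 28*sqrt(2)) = 5*w^2 - 23*sqrt(2)*w - 11*w - 7*sqrt(2)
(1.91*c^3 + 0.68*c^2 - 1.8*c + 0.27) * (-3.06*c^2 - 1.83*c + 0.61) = -5.8446*c^5 - 5.5761*c^4 + 5.4287*c^3 + 2.8826*c^2 - 1.5921*c + 0.1647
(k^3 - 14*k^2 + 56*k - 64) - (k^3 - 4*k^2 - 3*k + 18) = -10*k^2 + 59*k - 82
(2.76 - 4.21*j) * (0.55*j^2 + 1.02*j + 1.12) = -2.3155*j^3 - 2.7762*j^2 - 1.9*j + 3.0912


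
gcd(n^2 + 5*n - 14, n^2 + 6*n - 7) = n + 7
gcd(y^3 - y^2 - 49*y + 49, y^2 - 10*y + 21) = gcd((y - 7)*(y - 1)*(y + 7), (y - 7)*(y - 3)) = y - 7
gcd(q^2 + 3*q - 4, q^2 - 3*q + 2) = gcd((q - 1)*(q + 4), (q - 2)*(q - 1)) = q - 1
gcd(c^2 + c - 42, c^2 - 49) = c + 7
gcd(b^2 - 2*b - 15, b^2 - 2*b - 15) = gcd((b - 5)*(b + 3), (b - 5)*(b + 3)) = b^2 - 2*b - 15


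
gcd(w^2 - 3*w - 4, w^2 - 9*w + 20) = w - 4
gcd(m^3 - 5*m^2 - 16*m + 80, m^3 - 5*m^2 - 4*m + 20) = m - 5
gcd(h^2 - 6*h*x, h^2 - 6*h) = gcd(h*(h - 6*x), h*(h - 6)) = h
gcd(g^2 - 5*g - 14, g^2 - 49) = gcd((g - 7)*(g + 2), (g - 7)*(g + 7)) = g - 7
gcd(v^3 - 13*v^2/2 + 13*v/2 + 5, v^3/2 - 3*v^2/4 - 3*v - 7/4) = 1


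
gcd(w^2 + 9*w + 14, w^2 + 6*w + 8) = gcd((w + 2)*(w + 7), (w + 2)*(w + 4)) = w + 2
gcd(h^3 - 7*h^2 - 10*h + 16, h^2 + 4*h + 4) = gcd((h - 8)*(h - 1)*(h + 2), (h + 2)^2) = h + 2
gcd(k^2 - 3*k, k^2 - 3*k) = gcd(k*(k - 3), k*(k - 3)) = k^2 - 3*k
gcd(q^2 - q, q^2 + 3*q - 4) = q - 1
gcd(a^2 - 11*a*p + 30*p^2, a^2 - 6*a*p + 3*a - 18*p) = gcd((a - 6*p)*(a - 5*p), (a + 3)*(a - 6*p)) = -a + 6*p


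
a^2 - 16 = (a - 4)*(a + 4)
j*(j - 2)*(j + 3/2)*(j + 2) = j^4 + 3*j^3/2 - 4*j^2 - 6*j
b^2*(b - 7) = b^3 - 7*b^2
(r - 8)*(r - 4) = r^2 - 12*r + 32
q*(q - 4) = q^2 - 4*q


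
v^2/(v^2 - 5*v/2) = 2*v/(2*v - 5)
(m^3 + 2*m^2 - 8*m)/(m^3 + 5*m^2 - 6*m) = (m^2 + 2*m - 8)/(m^2 + 5*m - 6)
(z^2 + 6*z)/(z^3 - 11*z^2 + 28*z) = (z + 6)/(z^2 - 11*z + 28)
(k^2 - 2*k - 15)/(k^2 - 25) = (k + 3)/(k + 5)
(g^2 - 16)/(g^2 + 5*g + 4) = (g - 4)/(g + 1)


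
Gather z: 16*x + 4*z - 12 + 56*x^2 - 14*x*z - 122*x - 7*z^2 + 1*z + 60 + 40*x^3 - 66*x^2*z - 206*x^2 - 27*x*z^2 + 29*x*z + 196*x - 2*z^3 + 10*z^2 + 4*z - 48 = 40*x^3 - 150*x^2 + 90*x - 2*z^3 + z^2*(3 - 27*x) + z*(-66*x^2 + 15*x + 9)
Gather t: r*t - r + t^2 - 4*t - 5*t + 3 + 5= -r + t^2 + t*(r - 9) + 8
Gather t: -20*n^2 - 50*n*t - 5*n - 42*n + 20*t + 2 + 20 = -20*n^2 - 47*n + t*(20 - 50*n) + 22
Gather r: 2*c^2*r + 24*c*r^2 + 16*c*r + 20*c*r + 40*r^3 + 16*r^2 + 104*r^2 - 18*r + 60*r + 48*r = 40*r^3 + r^2*(24*c + 120) + r*(2*c^2 + 36*c + 90)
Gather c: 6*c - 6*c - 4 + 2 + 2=0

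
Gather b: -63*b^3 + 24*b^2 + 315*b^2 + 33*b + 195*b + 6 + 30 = -63*b^3 + 339*b^2 + 228*b + 36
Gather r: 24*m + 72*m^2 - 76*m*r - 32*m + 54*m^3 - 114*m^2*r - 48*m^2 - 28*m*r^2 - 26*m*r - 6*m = 54*m^3 + 24*m^2 - 28*m*r^2 - 14*m + r*(-114*m^2 - 102*m)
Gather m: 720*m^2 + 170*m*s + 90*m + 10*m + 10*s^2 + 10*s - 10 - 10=720*m^2 + m*(170*s + 100) + 10*s^2 + 10*s - 20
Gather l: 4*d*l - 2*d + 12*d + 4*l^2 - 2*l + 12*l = 10*d + 4*l^2 + l*(4*d + 10)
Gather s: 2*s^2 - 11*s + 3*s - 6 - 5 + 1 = 2*s^2 - 8*s - 10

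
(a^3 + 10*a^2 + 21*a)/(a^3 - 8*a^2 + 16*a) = (a^2 + 10*a + 21)/(a^2 - 8*a + 16)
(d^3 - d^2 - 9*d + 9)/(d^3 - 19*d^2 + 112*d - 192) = (d^2 + 2*d - 3)/(d^2 - 16*d + 64)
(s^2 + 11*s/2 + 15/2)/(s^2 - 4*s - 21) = (s + 5/2)/(s - 7)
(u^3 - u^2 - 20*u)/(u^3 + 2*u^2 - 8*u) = (u - 5)/(u - 2)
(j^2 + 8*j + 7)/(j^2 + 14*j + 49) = (j + 1)/(j + 7)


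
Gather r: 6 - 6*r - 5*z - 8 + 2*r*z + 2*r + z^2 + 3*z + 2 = r*(2*z - 4) + z^2 - 2*z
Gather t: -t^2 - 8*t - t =-t^2 - 9*t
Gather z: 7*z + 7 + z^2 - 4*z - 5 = z^2 + 3*z + 2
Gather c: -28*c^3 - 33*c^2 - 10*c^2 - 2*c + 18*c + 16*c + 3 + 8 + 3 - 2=-28*c^3 - 43*c^2 + 32*c + 12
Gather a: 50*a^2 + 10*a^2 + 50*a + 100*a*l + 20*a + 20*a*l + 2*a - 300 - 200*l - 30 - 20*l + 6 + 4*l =60*a^2 + a*(120*l + 72) - 216*l - 324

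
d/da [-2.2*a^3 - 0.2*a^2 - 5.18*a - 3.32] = -6.6*a^2 - 0.4*a - 5.18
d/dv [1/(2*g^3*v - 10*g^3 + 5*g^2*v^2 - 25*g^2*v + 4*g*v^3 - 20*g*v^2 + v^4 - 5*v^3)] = (-2*g^3 - 10*g^2*v + 25*g^2 - 12*g*v^2 + 40*g*v - 4*v^3 + 15*v^2)/(2*g^3*v - 10*g^3 + 5*g^2*v^2 - 25*g^2*v + 4*g*v^3 - 20*g*v^2 + v^4 - 5*v^3)^2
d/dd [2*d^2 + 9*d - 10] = 4*d + 9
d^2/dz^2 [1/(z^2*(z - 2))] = 2*(z^2 + 2*z*(z - 2) + 3*(z - 2)^2)/(z^4*(z - 2)^3)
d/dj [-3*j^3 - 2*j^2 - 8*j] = -9*j^2 - 4*j - 8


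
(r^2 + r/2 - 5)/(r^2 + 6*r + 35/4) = 2*(r - 2)/(2*r + 7)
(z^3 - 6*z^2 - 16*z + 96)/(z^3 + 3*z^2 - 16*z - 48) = (z - 6)/(z + 3)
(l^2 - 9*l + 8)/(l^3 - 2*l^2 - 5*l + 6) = (l - 8)/(l^2 - l - 6)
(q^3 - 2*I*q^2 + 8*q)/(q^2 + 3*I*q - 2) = q*(q - 4*I)/(q + I)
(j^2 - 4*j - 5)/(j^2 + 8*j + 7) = (j - 5)/(j + 7)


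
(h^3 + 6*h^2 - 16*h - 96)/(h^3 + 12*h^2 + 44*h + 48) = (h - 4)/(h + 2)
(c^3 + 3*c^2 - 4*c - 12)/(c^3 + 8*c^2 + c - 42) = (c + 2)/(c + 7)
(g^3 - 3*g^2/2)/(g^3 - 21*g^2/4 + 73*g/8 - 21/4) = 4*g^2/(4*g^2 - 15*g + 14)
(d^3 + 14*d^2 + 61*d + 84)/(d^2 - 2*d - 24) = (d^2 + 10*d + 21)/(d - 6)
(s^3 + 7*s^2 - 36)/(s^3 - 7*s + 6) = (s + 6)/(s - 1)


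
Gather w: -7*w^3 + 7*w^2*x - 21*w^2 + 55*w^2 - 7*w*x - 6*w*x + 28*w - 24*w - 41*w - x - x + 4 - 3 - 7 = -7*w^3 + w^2*(7*x + 34) + w*(-13*x - 37) - 2*x - 6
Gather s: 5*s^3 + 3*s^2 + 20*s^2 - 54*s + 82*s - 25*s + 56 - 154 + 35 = 5*s^3 + 23*s^2 + 3*s - 63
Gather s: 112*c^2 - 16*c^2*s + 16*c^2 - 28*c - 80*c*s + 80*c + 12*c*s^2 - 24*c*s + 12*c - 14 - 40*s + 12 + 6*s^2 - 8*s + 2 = 128*c^2 + 64*c + s^2*(12*c + 6) + s*(-16*c^2 - 104*c - 48)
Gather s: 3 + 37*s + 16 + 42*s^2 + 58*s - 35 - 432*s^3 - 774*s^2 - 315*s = -432*s^3 - 732*s^2 - 220*s - 16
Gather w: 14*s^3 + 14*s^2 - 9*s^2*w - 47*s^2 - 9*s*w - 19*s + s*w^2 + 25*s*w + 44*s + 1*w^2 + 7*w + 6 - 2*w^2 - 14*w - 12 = 14*s^3 - 33*s^2 + 25*s + w^2*(s - 1) + w*(-9*s^2 + 16*s - 7) - 6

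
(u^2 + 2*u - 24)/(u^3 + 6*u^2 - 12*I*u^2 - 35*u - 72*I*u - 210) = (u - 4)/(u^2 - 12*I*u - 35)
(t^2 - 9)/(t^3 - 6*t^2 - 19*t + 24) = (t - 3)/(t^2 - 9*t + 8)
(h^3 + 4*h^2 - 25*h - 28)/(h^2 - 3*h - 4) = h + 7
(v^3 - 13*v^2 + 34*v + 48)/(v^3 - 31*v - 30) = (v - 8)/(v + 5)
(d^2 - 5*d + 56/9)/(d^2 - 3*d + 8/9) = (3*d - 7)/(3*d - 1)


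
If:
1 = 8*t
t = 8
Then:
No Solution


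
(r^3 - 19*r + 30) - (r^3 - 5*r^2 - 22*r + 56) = 5*r^2 + 3*r - 26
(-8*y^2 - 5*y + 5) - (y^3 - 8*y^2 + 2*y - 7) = -y^3 - 7*y + 12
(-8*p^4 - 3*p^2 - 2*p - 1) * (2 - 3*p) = 24*p^5 - 16*p^4 + 9*p^3 - p - 2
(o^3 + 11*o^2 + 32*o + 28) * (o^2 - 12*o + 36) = o^5 - o^4 - 64*o^3 + 40*o^2 + 816*o + 1008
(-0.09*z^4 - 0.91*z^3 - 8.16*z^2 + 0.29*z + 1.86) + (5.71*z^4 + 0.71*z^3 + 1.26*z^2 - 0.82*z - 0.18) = 5.62*z^4 - 0.2*z^3 - 6.9*z^2 - 0.53*z + 1.68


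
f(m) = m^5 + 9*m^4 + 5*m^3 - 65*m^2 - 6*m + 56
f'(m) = 5*m^4 + 36*m^3 + 15*m^2 - 130*m - 6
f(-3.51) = -106.67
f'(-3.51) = -162.74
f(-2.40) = -154.15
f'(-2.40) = 60.62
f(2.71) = 293.47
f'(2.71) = 738.03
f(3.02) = 582.62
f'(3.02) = 1145.68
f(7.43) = 48545.72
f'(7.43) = 29860.29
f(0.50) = 37.97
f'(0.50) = -62.44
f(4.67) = 5621.48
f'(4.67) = 5758.69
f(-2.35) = -150.94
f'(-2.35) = 67.62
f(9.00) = 116480.00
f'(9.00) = 59088.00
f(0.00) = 56.00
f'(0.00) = -6.00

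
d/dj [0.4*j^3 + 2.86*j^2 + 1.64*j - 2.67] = 1.2*j^2 + 5.72*j + 1.64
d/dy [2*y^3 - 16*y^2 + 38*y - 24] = 6*y^2 - 32*y + 38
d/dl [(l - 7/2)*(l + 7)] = 2*l + 7/2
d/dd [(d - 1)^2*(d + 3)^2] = 4*(d - 1)*(d + 1)*(d + 3)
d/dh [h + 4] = 1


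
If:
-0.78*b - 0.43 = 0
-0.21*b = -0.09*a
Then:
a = -1.29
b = -0.55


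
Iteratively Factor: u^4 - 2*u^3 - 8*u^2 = (u)*(u^3 - 2*u^2 - 8*u) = u*(u + 2)*(u^2 - 4*u) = u^2*(u + 2)*(u - 4)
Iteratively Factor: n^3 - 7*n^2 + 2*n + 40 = (n - 4)*(n^2 - 3*n - 10) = (n - 5)*(n - 4)*(n + 2)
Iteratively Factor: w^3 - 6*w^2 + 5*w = (w - 1)*(w^2 - 5*w) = (w - 5)*(w - 1)*(w)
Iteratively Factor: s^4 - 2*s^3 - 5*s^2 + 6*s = (s + 2)*(s^3 - 4*s^2 + 3*s) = s*(s + 2)*(s^2 - 4*s + 3) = s*(s - 3)*(s + 2)*(s - 1)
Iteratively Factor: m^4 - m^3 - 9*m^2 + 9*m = (m - 1)*(m^3 - 9*m) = m*(m - 1)*(m^2 - 9) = m*(m - 1)*(m + 3)*(m - 3)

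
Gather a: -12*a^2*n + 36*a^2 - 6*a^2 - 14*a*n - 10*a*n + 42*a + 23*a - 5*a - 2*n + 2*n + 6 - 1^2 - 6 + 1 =a^2*(30 - 12*n) + a*(60 - 24*n)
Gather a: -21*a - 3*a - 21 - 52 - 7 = -24*a - 80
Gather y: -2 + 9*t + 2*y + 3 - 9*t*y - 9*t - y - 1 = y*(1 - 9*t)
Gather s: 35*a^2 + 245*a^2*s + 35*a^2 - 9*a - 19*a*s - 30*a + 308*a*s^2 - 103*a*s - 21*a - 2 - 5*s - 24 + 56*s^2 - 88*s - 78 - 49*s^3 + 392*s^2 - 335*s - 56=70*a^2 - 60*a - 49*s^3 + s^2*(308*a + 448) + s*(245*a^2 - 122*a - 428) - 160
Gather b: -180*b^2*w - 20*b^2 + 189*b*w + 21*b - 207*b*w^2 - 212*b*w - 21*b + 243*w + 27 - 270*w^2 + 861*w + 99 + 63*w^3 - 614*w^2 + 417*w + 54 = b^2*(-180*w - 20) + b*(-207*w^2 - 23*w) + 63*w^3 - 884*w^2 + 1521*w + 180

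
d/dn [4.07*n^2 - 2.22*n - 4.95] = 8.14*n - 2.22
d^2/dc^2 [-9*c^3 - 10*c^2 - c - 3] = -54*c - 20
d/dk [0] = 0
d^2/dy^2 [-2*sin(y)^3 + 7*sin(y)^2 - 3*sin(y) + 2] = 18*sin(y)^3 - 28*sin(y)^2 - 9*sin(y) + 14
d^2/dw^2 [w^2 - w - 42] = 2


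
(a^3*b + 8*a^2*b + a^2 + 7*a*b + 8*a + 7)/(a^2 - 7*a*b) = (a^3*b + 8*a^2*b + a^2 + 7*a*b + 8*a + 7)/(a*(a - 7*b))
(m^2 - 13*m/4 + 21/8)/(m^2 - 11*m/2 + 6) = (m - 7/4)/(m - 4)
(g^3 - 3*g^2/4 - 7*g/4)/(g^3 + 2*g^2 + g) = (g - 7/4)/(g + 1)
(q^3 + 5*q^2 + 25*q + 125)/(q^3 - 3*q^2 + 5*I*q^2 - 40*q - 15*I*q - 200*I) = (q - 5*I)/(q - 8)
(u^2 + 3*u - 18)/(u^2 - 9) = (u + 6)/(u + 3)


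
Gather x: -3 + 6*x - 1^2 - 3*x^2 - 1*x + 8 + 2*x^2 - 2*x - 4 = -x^2 + 3*x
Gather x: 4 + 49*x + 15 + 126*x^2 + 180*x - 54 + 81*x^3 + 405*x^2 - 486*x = 81*x^3 + 531*x^2 - 257*x - 35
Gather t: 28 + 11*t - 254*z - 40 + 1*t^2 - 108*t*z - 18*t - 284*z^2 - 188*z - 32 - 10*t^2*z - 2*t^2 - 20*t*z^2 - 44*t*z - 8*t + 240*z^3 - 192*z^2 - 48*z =t^2*(-10*z - 1) + t*(-20*z^2 - 152*z - 15) + 240*z^3 - 476*z^2 - 490*z - 44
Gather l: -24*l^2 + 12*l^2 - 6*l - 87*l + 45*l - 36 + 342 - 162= -12*l^2 - 48*l + 144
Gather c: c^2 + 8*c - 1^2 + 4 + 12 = c^2 + 8*c + 15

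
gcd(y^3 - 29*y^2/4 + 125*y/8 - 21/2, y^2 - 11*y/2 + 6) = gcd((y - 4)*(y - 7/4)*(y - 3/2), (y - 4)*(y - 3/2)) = y^2 - 11*y/2 + 6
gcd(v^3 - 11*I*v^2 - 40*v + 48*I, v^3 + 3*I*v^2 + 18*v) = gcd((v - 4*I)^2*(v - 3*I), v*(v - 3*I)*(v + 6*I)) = v - 3*I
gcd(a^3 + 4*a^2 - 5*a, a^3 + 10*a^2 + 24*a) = a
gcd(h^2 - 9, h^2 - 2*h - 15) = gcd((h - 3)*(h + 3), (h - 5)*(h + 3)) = h + 3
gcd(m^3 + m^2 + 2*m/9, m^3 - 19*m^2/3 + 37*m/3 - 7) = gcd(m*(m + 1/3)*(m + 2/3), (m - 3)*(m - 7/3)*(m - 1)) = 1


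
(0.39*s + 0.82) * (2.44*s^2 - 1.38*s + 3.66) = 0.9516*s^3 + 1.4626*s^2 + 0.2958*s + 3.0012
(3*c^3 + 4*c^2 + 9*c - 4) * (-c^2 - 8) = -3*c^5 - 4*c^4 - 33*c^3 - 28*c^2 - 72*c + 32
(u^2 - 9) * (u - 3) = u^3 - 3*u^2 - 9*u + 27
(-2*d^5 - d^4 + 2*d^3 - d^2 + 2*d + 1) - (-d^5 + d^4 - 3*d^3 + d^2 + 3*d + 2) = -d^5 - 2*d^4 + 5*d^3 - 2*d^2 - d - 1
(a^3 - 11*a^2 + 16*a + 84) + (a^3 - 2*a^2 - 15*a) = 2*a^3 - 13*a^2 + a + 84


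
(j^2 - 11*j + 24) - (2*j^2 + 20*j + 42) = -j^2 - 31*j - 18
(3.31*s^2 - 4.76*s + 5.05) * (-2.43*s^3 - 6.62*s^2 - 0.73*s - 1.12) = -8.0433*s^5 - 10.3454*s^4 + 16.8234*s^3 - 33.6634*s^2 + 1.6447*s - 5.656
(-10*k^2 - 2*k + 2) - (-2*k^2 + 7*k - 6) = -8*k^2 - 9*k + 8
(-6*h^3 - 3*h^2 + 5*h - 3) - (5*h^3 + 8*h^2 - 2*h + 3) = -11*h^3 - 11*h^2 + 7*h - 6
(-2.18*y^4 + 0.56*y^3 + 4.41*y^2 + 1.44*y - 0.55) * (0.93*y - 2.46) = -2.0274*y^5 + 5.8836*y^4 + 2.7237*y^3 - 9.5094*y^2 - 4.0539*y + 1.353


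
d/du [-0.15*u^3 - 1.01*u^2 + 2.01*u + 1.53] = -0.45*u^2 - 2.02*u + 2.01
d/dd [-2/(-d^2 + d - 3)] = 2*(1 - 2*d)/(d^2 - d + 3)^2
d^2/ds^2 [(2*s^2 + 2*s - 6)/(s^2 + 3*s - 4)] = 4*(-2*s^3 + 3*s^2 - 15*s - 11)/(s^6 + 9*s^5 + 15*s^4 - 45*s^3 - 60*s^2 + 144*s - 64)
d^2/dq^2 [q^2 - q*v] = 2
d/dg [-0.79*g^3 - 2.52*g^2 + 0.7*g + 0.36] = -2.37*g^2 - 5.04*g + 0.7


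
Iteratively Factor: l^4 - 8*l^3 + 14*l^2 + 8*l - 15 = (l - 3)*(l^3 - 5*l^2 - l + 5) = (l - 5)*(l - 3)*(l^2 - 1) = (l - 5)*(l - 3)*(l + 1)*(l - 1)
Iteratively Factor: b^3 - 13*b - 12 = (b + 1)*(b^2 - b - 12) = (b - 4)*(b + 1)*(b + 3)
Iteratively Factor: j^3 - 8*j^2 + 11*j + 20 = (j - 5)*(j^2 - 3*j - 4) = (j - 5)*(j - 4)*(j + 1)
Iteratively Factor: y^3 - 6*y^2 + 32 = (y - 4)*(y^2 - 2*y - 8) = (y - 4)^2*(y + 2)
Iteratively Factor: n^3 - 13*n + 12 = (n - 1)*(n^2 + n - 12) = (n - 3)*(n - 1)*(n + 4)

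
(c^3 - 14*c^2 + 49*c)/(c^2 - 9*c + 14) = c*(c - 7)/(c - 2)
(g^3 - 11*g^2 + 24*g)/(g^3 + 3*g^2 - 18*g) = (g - 8)/(g + 6)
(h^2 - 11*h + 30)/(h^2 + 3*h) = (h^2 - 11*h + 30)/(h*(h + 3))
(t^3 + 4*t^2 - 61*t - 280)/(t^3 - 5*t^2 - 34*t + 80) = (t + 7)/(t - 2)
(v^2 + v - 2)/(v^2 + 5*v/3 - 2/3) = 3*(v - 1)/(3*v - 1)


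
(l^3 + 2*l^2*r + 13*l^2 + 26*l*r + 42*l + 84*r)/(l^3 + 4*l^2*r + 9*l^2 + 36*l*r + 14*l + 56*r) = (l^2 + 2*l*r + 6*l + 12*r)/(l^2 + 4*l*r + 2*l + 8*r)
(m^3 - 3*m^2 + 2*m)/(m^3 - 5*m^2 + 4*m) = (m - 2)/(m - 4)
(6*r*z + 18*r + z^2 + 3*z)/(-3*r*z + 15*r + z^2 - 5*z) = (6*r*z + 18*r + z^2 + 3*z)/(-3*r*z + 15*r + z^2 - 5*z)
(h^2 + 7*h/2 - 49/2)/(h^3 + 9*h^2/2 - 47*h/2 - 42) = (2*h - 7)/(2*h^2 - 5*h - 12)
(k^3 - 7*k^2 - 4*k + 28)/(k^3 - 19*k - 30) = (k^2 - 9*k + 14)/(k^2 - 2*k - 15)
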